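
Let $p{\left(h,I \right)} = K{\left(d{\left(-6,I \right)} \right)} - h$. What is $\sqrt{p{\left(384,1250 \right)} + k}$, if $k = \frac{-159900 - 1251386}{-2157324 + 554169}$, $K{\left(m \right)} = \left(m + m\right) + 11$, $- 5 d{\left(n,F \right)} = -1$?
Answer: $\frac{i \sqrt{955358968262385}}{1603155} \approx 19.28 i$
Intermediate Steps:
$d{\left(n,F \right)} = \frac{1}{5}$ ($d{\left(n,F \right)} = \left(- \frac{1}{5}\right) \left(-1\right) = \frac{1}{5}$)
$K{\left(m \right)} = 11 + 2 m$ ($K{\left(m \right)} = 2 m + 11 = 11 + 2 m$)
$p{\left(h,I \right)} = \frac{57}{5} - h$ ($p{\left(h,I \right)} = \left(11 + 2 \cdot \frac{1}{5}\right) - h = \left(11 + \frac{2}{5}\right) - h = \frac{57}{5} - h$)
$k = \frac{1411286}{1603155}$ ($k = - \frac{1411286}{-1603155} = \left(-1411286\right) \left(- \frac{1}{1603155}\right) = \frac{1411286}{1603155} \approx 0.88032$)
$\sqrt{p{\left(384,1250 \right)} + k} = \sqrt{\left(\frac{57}{5} - 384\right) + \frac{1411286}{1603155}} = \sqrt{- \frac{1863}{5} + \frac{1411286}{1603155}} = \sqrt{- \frac{595924267}{1603155}} = \frac{i \sqrt{955358968262385}}{1603155}$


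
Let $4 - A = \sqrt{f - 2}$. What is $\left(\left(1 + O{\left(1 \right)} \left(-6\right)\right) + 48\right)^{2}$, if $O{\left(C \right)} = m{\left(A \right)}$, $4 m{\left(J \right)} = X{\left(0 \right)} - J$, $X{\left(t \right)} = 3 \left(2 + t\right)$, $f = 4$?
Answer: $\frac{4241}{2} - 138 \sqrt{2} \approx 1925.3$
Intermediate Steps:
$X{\left(t \right)} = 6 + 3 t$
$A = 4 - \sqrt{2}$ ($A = 4 - \sqrt{4 - 2} = 4 - \sqrt{2} \approx 2.5858$)
$m{\left(J \right)} = \frac{3}{2} - \frac{J}{4}$ ($m{\left(J \right)} = \frac{\left(6 + 3 \cdot 0\right) - J}{4} = \frac{\left(6 + 0\right) - J}{4} = \frac{6 - J}{4} = \frac{3}{2} - \frac{J}{4}$)
$O{\left(C \right)} = \frac{1}{2} + \frac{\sqrt{2}}{4}$ ($O{\left(C \right)} = \frac{3}{2} - \frac{4 - \sqrt{2}}{4} = \frac{3}{2} - \left(1 - \frac{\sqrt{2}}{4}\right) = \frac{1}{2} + \frac{\sqrt{2}}{4}$)
$\left(\left(1 + O{\left(1 \right)} \left(-6\right)\right) + 48\right)^{2} = \left(\left(1 + \left(\frac{1}{2} + \frac{\sqrt{2}}{4}\right) \left(-6\right)\right) + 48\right)^{2} = \left(\left(1 - \left(3 + \frac{3 \sqrt{2}}{2}\right)\right) + 48\right)^{2} = \left(\left(-2 - \frac{3 \sqrt{2}}{2}\right) + 48\right)^{2} = \left(46 - \frac{3 \sqrt{2}}{2}\right)^{2}$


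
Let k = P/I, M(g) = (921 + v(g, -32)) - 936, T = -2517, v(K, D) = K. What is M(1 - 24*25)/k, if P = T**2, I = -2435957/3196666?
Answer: 747838799/10125901473237 ≈ 7.3854e-5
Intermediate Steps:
I = -2435957/3196666 (I = -2435957*1/3196666 = -2435957/3196666 ≈ -0.76203)
P = 6335289 (P = (-2517)**2 = 6335289)
M(g) = -15 + g (M(g) = (921 + g) - 936 = -15 + g)
k = -20251802946474/2435957 (k = 6335289/(-2435957/3196666) = 6335289*(-3196666/2435957) = -20251802946474/2435957 ≈ -8.3137e+6)
M(1 - 24*25)/k = (-15 + (1 - 24*25))/(-20251802946474/2435957) = (-15 + (1 - 600))*(-2435957/20251802946474) = (-15 - 599)*(-2435957/20251802946474) = -614*(-2435957/20251802946474) = 747838799/10125901473237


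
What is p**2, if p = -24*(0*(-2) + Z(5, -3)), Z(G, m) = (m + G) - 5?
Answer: 5184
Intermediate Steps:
Z(G, m) = -5 + G + m (Z(G, m) = (G + m) - 5 = -5 + G + m)
p = 72 (p = -24*(0*(-2) + (-5 + 5 - 3)) = -24*(0 - 3) = -24*(-3) = 72)
p**2 = 72**2 = 5184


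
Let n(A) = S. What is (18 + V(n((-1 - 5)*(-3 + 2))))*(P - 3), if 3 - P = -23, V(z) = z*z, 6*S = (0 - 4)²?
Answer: 5198/9 ≈ 577.56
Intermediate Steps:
S = 8/3 (S = (0 - 4)²/6 = (⅙)*(-4)² = (⅙)*16 = 8/3 ≈ 2.6667)
n(A) = 8/3
V(z) = z²
P = 26 (P = 3 - 1*(-23) = 3 + 23 = 26)
(18 + V(n((-1 - 5)*(-3 + 2))))*(P - 3) = (18 + (8/3)²)*(26 - 3) = (18 + 64/9)*23 = (226/9)*23 = 5198/9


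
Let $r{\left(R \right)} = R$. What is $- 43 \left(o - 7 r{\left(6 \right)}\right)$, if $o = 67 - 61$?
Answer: $1548$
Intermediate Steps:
$o = 6$
$- 43 \left(o - 7 r{\left(6 \right)}\right) = - 43 \left(6 - 42\right) = \left(-43\right) \left(-36\right) = 1548$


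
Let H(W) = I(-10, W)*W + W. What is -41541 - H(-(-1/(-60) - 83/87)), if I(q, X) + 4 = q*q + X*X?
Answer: -219322311219791/5268024000 ≈ -41633.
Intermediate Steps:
I(q, X) = -4 + X² + q² (I(q, X) = -4 + (q*q + X*X) = -4 + (q² + X²) = -4 + (X² + q²) = -4 + X² + q²)
H(W) = W + W*(96 + W²) (H(W) = (-4 + W² + (-10)²)*W + W = (-4 + W² + 100)*W + W = (96 + W²)*W + W = W*(96 + W²) + W = W + W*(96 + W²))
-41541 - H(-(-1/(-60) - 83/87)) = -41541 - (-(-1/(-60) - 83/87))*(97 + (-(-1/(-60) - 83/87))²) = -41541 - (-(-1*(-1/60) - 83*1/87))*(97 + (-(-1*(-1/60) - 83*1/87))²) = -41541 - (-(1/60 - 83/87))*(97 + (-(1/60 - 83/87))²) = -41541 - (-1*(-1631/1740))*(97 + (-1*(-1631/1740))²) = -41541 - 1631*(97 + (1631/1740)²)/1740 = -41541 - 1631*(97 + 2660161/3027600)/1740 = -41541 - 1631*296337361/(1740*3027600) = -41541 - 1*483326235791/5268024000 = -41541 - 483326235791/5268024000 = -219322311219791/5268024000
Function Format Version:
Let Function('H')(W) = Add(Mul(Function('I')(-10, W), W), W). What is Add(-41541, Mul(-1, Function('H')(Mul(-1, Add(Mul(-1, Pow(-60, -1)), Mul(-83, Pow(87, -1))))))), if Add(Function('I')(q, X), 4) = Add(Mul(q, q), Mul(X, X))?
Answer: Rational(-219322311219791, 5268024000) ≈ -41633.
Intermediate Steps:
Function('I')(q, X) = Add(-4, Pow(X, 2), Pow(q, 2)) (Function('I')(q, X) = Add(-4, Add(Mul(q, q), Mul(X, X))) = Add(-4, Add(Pow(q, 2), Pow(X, 2))) = Add(-4, Add(Pow(X, 2), Pow(q, 2))) = Add(-4, Pow(X, 2), Pow(q, 2)))
Function('H')(W) = Add(W, Mul(W, Add(96, Pow(W, 2)))) (Function('H')(W) = Add(Mul(Add(-4, Pow(W, 2), Pow(-10, 2)), W), W) = Add(Mul(Add(-4, Pow(W, 2), 100), W), W) = Add(Mul(Add(96, Pow(W, 2)), W), W) = Add(Mul(W, Add(96, Pow(W, 2))), W) = Add(W, Mul(W, Add(96, Pow(W, 2)))))
Add(-41541, Mul(-1, Function('H')(Mul(-1, Add(Mul(-1, Pow(-60, -1)), Mul(-83, Pow(87, -1))))))) = Add(-41541, Mul(-1, Mul(Mul(-1, Add(Mul(-1, Pow(-60, -1)), Mul(-83, Pow(87, -1)))), Add(97, Pow(Mul(-1, Add(Mul(-1, Pow(-60, -1)), Mul(-83, Pow(87, -1)))), 2))))) = Add(-41541, Mul(-1, Mul(Mul(-1, Add(Mul(-1, Rational(-1, 60)), Mul(-83, Rational(1, 87)))), Add(97, Pow(Mul(-1, Add(Mul(-1, Rational(-1, 60)), Mul(-83, Rational(1, 87)))), 2))))) = Add(-41541, Mul(-1, Mul(Mul(-1, Add(Rational(1, 60), Rational(-83, 87))), Add(97, Pow(Mul(-1, Add(Rational(1, 60), Rational(-83, 87))), 2))))) = Add(-41541, Mul(-1, Mul(Mul(-1, Rational(-1631, 1740)), Add(97, Pow(Mul(-1, Rational(-1631, 1740)), 2))))) = Add(-41541, Mul(-1, Mul(Rational(1631, 1740), Add(97, Pow(Rational(1631, 1740), 2))))) = Add(-41541, Mul(-1, Mul(Rational(1631, 1740), Add(97, Rational(2660161, 3027600))))) = Add(-41541, Mul(-1, Mul(Rational(1631, 1740), Rational(296337361, 3027600)))) = Add(-41541, Mul(-1, Rational(483326235791, 5268024000))) = Add(-41541, Rational(-483326235791, 5268024000)) = Rational(-219322311219791, 5268024000)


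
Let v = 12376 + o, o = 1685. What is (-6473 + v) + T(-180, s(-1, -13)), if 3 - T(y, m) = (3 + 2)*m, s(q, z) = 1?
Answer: 7586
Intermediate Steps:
T(y, m) = 3 - 5*m (T(y, m) = 3 - (3 + 2)*m = 3 - 5*m)
v = 14061 (v = 12376 + 1685 = 14061)
(-6473 + v) + T(-180, s(-1, -13)) = (-6473 + 14061) + (3 - 5*1) = 7588 + (3 - 5) = 7588 - 2 = 7586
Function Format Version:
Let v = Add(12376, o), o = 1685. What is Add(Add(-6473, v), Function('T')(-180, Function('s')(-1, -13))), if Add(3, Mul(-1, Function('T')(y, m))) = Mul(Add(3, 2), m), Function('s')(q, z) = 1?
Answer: 7586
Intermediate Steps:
Function('T')(y, m) = Add(3, Mul(-5, m)) (Function('T')(y, m) = Add(3, Mul(-1, Mul(Add(3, 2), m))) = Add(3, Mul(-1, Mul(5, m))) = Add(3, Mul(-5, m)))
v = 14061 (v = Add(12376, 1685) = 14061)
Add(Add(-6473, v), Function('T')(-180, Function('s')(-1, -13))) = Add(Add(-6473, 14061), Add(3, Mul(-5, 1))) = Add(7588, Add(3, -5)) = Add(7588, -2) = 7586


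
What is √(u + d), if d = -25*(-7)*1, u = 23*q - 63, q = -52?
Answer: 2*I*√271 ≈ 32.924*I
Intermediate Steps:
u = -1259 (u = 23*(-52) - 63 = -1196 - 63 = -1259)
d = 175 (d = 175*1 = 175)
√(u + d) = √(-1259 + 175) = √(-1084) = 2*I*√271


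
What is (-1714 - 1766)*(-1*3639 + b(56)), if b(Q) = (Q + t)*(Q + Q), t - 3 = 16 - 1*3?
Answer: -15399000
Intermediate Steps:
t = 16 (t = 3 + (16 - 1*3) = 3 + (16 - 3) = 3 + 13 = 16)
b(Q) = 2*Q*(16 + Q) (b(Q) = (Q + 16)*(Q + Q) = (16 + Q)*(2*Q) = 2*Q*(16 + Q))
(-1714 - 1766)*(-1*3639 + b(56)) = (-1714 - 1766)*(-1*3639 + 2*56*(16 + 56)) = -3480*(-3639 + 2*56*72) = -3480*(-3639 + 8064) = -3480*4425 = -15399000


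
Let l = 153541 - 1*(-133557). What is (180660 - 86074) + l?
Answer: 381684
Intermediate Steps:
l = 287098 (l = 153541 + 133557 = 287098)
(180660 - 86074) + l = (180660 - 86074) + 287098 = 94586 + 287098 = 381684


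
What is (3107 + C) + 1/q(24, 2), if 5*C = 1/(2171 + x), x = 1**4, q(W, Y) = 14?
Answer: 236199577/76020 ≈ 3107.1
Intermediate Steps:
x = 1
C = 1/10860 (C = 1/(5*(2171 + 1)) = (1/5)/2172 = (1/5)*(1/2172) = 1/10860 ≈ 9.2081e-5)
(3107 + C) + 1/q(24, 2) = (3107 + 1/10860) + 1/14 = 33742021/10860 + 1/14 = 236199577/76020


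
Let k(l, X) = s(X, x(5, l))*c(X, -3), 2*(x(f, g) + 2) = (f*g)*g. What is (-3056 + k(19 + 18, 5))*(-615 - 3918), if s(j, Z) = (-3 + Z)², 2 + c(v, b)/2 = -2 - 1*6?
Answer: 1058859757473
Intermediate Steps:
x(f, g) = -2 + f*g²/2 (x(f, g) = -2 + ((f*g)*g)/2 = -2 + (f*g²)/2 = -2 + f*g²/2)
c(v, b) = -20 (c(v, b) = -4 + 2*(-2 - 1*6) = -4 + 2*(-2 - 6) = -4 + 2*(-8) = -4 - 16 = -20)
k(l, X) = -20*(-5 + 5*l²/2)² (k(l, X) = (-3 + (-2 + (½)*5*l²))²*(-20) = (-3 + (-2 + 5*l²/2))²*(-20) = (-5 + 5*l²/2)²*(-20) = -20*(-5 + 5*l²/2)²)
(-3056 + k(19 + 18, 5))*(-615 - 3918) = (-3056 - 125*(-2 + (19 + 18)²)²)*(-615 - 3918) = (-3056 - 125*(-2 + 37²)²)*(-4533) = (-3056 - 125*(-2 + 1369)²)*(-4533) = (-3056 - 125*1367²)*(-4533) = (-3056 - 125*1868689)*(-4533) = (-3056 - 233586125)*(-4533) = -233589181*(-4533) = 1058859757473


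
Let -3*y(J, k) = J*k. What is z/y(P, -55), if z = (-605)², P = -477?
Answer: -6655/159 ≈ -41.855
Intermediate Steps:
z = 366025
y(J, k) = -J*k/3
z/y(P, -55) = 366025/((-⅓*(-477)*(-55))) = 366025/(-8745) = 366025*(-1/8745) = -6655/159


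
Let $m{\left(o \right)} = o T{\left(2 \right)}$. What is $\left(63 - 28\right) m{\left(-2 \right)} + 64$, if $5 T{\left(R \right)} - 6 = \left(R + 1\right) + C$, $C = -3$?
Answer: $-20$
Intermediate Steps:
$T{\left(R \right)} = \frac{4}{5} + \frac{R}{5}$ ($T{\left(R \right)} = \frac{6}{5} + \frac{\left(R + 1\right) - 3}{5} = \frac{6}{5} + \frac{\left(1 + R\right) - 3}{5} = \frac{6}{5} + \frac{-2 + R}{5} = \frac{6}{5} + \left(- \frac{2}{5} + \frac{R}{5}\right) = \frac{4}{5} + \frac{R}{5}$)
$m{\left(o \right)} = \frac{6 o}{5}$ ($m{\left(o \right)} = o \left(\frac{4}{5} + \frac{1}{5} \cdot 2\right) = o \left(\frac{4}{5} + \frac{2}{5}\right) = o \frac{6}{5} = \frac{6 o}{5}$)
$\left(63 - 28\right) m{\left(-2 \right)} + 64 = \left(63 - 28\right) \frac{6}{5} \left(-2\right) + 64 = \left(63 - 28\right) \left(- \frac{12}{5}\right) + 64 = 35 \left(- \frac{12}{5}\right) + 64 = -84 + 64 = -20$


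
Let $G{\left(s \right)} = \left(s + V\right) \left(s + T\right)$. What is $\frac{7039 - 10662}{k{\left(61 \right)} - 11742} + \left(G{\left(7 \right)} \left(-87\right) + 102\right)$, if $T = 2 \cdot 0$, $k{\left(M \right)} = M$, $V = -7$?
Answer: $\frac{1195085}{11681} \approx 102.31$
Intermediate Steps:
$T = 0$
$G{\left(s \right)} = s \left(-7 + s\right)$ ($G{\left(s \right)} = \left(s - 7\right) \left(s + 0\right) = \left(-7 + s\right) s = s \left(-7 + s\right)$)
$\frac{7039 - 10662}{k{\left(61 \right)} - 11742} + \left(G{\left(7 \right)} \left(-87\right) + 102\right) = \frac{7039 - 10662}{61 - 11742} + \left(7 \left(-7 + 7\right) \left(-87\right) + 102\right) = - \frac{3623}{-11681} + \left(7 \cdot 0 \left(-87\right) + 102\right) = \left(-3623\right) \left(- \frac{1}{11681}\right) + \left(0 \left(-87\right) + 102\right) = \frac{3623}{11681} + \left(0 + 102\right) = \frac{3623}{11681} + 102 = \frac{1195085}{11681}$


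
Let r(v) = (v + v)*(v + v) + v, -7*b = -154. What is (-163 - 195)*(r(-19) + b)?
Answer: -518026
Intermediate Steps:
b = 22 (b = -⅐*(-154) = 22)
r(v) = v + 4*v² (r(v) = (2*v)*(2*v) + v = 4*v² + v = v + 4*v²)
(-163 - 195)*(r(-19) + b) = (-163 - 195)*(-19*(1 + 4*(-19)) + 22) = -358*(-19*(1 - 76) + 22) = -358*(-19*(-75) + 22) = -358*(1425 + 22) = -358*1447 = -518026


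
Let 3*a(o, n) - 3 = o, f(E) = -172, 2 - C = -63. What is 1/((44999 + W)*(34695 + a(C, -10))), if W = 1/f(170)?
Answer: 516/806126201531 ≈ 6.4010e-10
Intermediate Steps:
C = 65 (C = 2 - 1*(-63) = 2 + 63 = 65)
W = -1/172 (W = 1/(-172) = -1/172 ≈ -0.0058140)
a(o, n) = 1 + o/3
1/((44999 + W)*(34695 + a(C, -10))) = 1/((44999 - 1/172)*(34695 + (1 + (1/3)*65))) = 1/(7739827*(34695 + (1 + 65/3))/172) = 1/(7739827*(34695 + 68/3)/172) = 1/((7739827/172)*(104153/3)) = 1/(806126201531/516) = 516/806126201531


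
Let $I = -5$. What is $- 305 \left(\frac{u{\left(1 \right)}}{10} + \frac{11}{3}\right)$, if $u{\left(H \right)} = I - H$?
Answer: $- \frac{2806}{3} \approx -935.33$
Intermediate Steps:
$u{\left(H \right)} = -5 - H$
$- 305 \left(\frac{u{\left(1 \right)}}{10} + \frac{11}{3}\right) = - 305 \left(\frac{-5 - 1}{10} + \frac{11}{3}\right) = - 305 \left(\left(-5 - 1\right) \frac{1}{10} + 11 \cdot \frac{1}{3}\right) = - 305 \left(\left(-6\right) \frac{1}{10} + \frac{11}{3}\right) = - 305 \left(- \frac{3}{5} + \frac{11}{3}\right) = \left(-305\right) \frac{46}{15} = - \frac{2806}{3}$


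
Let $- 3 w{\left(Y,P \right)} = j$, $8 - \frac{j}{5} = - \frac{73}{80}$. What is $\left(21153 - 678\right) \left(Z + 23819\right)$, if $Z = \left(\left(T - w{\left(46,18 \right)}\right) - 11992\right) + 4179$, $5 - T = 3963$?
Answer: $\frac{3951791025}{16} \approx 2.4699 \cdot 10^{8}$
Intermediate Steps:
$T = -3958$ ($T = 5 - 3963 = -3958$)
$j = \frac{713}{16}$ ($j = 40 - 5 \left(- \frac{73}{80}\right) = 40 - 5 \left(\left(-73\right) \frac{1}{80}\right) = 40 - - \frac{73}{16} = 40 + \frac{73}{16} = \frac{713}{16} \approx 44.563$)
$w{\left(Y,P \right)} = - \frac{713}{48}$ ($w{\left(Y,P \right)} = \left(- \frac{1}{3}\right) \frac{713}{16} = - \frac{713}{48}$)
$Z = - \frac{564295}{48}$ ($Z = \left(\left(-3958 - - \frac{713}{48}\right) - 11992\right) + 4179 = \left(\left(-3958 + \frac{713}{48}\right) - 11992\right) + 4179 = \left(- \frac{189271}{48} - 11992\right) + 4179 = - \frac{764887}{48} + 4179 = - \frac{564295}{48} \approx -11756.0$)
$\left(21153 - 678\right) \left(Z + 23819\right) = \left(21153 - 678\right) \left(- \frac{564295}{48} + 23819\right) = 20475 \cdot \frac{579017}{48} = \frac{3951791025}{16}$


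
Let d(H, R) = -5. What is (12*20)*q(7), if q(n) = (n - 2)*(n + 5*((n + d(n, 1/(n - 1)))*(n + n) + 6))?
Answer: 212400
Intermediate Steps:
q(n) = (-2 + n)*(30 + n + 10*n*(-5 + n)) (q(n) = (n - 2)*(n + 5*((n - 5)*(n + n) + 6)) = (-2 + n)*(n + 5*((-5 + n)*(2*n) + 6)) = (-2 + n)*(n + 5*(2*n*(-5 + n) + 6)) = (-2 + n)*(n + 5*(6 + 2*n*(-5 + n))) = (-2 + n)*(n + (30 + 10*n*(-5 + n))) = (-2 + n)*(30 + n + 10*n*(-5 + n)))
(12*20)*q(7) = (12*20)*(-60 - 69*7² + 10*7³ + 128*7) = 240*(-60 - 69*49 + 10*343 + 896) = 240*(-60 - 3381 + 3430 + 896) = 240*885 = 212400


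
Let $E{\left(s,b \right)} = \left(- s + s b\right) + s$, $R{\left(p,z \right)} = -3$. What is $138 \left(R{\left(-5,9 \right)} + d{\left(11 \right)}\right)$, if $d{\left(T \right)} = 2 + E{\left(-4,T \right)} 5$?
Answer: $-30498$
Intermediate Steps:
$E{\left(s,b \right)} = b s$ ($E{\left(s,b \right)} = \left(- s + b s\right) + s = b s$)
$d{\left(T \right)} = 2 - 20 T$ ($d{\left(T \right)} = 2 + T \left(-4\right) 5 = 2 + - 4 T 5 = 2 - 20 T$)
$138 \left(R{\left(-5,9 \right)} + d{\left(11 \right)}\right) = 138 \left(-3 + \left(2 - 220\right)\right) = 138 \left(-3 - 218\right) = 138 \left(-221\right) = -30498$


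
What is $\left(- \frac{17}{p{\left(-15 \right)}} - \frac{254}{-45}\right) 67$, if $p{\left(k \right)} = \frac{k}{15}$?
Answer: $\frac{68273}{45} \approx 1517.2$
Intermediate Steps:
$p{\left(k \right)} = \frac{k}{15}$ ($p{\left(k \right)} = k \frac{1}{15} = \frac{k}{15}$)
$\left(- \frac{17}{p{\left(-15 \right)}} - \frac{254}{-45}\right) 67 = \left(- \frac{17}{\frac{1}{15} \left(-15\right)} - \frac{254}{-45}\right) 67 = \left(- \frac{17}{-1} - - \frac{254}{45}\right) 67 = \left(\left(-17\right) \left(-1\right) + \frac{254}{45}\right) 67 = \left(17 + \frac{254}{45}\right) 67 = \frac{1019}{45} \cdot 67 = \frac{68273}{45}$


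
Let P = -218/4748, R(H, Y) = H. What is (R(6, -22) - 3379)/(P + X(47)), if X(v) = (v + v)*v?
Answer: -8007502/10488223 ≈ -0.76348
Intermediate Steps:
P = -109/2374 (P = -218*1/4748 = -109/2374 ≈ -0.045914)
X(v) = 2*v² (X(v) = (2*v)*v = 2*v²)
(R(6, -22) - 3379)/(P + X(47)) = (6 - 3379)/(-109/2374 + 2*47²) = -3373/(-109/2374 + 2*2209) = -3373/(-109/2374 + 4418) = -3373/10488223/2374 = -3373*2374/10488223 = -8007502/10488223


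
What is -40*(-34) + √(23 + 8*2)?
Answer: 1360 + √39 ≈ 1366.2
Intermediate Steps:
-40*(-34) + √(23 + 8*2) = 1360 + √(23 + 16) = 1360 + √39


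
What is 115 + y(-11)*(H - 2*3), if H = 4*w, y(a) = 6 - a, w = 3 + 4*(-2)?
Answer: -327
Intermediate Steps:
w = -5 (w = 3 - 8 = -5)
H = -20 (H = 4*(-5) = -20)
115 + y(-11)*(H - 2*3) = 115 + (6 - 1*(-11))*(-20 - 2*3) = 115 + (6 + 11)*(-20 - 6) = 115 + 17*(-26) = 115 - 442 = -327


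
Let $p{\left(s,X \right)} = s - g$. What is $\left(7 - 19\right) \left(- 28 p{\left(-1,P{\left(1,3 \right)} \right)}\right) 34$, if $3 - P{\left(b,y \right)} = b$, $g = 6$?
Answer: $-79968$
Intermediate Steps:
$P{\left(b,y \right)} = 3 - b$
$p{\left(s,X \right)} = -6 + s$ ($p{\left(s,X \right)} = s - 6 = -6 + s$)
$\left(7 - 19\right) \left(- 28 p{\left(-1,P{\left(1,3 \right)} \right)}\right) 34 = \left(7 - 19\right) \left(- 28 \left(-6 - 1\right)\right) 34 = \left(7 - 19\right) \left(\left(-28\right) \left(-7\right)\right) 34 = \left(-12\right) 196 \cdot 34 = \left(-2352\right) 34 = -79968$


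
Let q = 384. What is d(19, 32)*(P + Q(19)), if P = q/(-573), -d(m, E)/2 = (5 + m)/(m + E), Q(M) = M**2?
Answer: -1101168/3247 ≈ -339.13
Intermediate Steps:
d(m, E) = -2*(5 + m)/(E + m) (d(m, E) = -2*(5 + m)/(m + E) = -2*(5 + m)/(E + m))
P = -128/191 (P = 384/(-573) = 384*(-1/573) = -128/191 ≈ -0.67016)
d(19, 32)*(P + Q(19)) = (2*(-5 - 1*19)/(32 + 19))*(-128/191 + 19**2) = (2*(-5 - 19)/51)*(-128/191 + 361) = (2*(1/51)*(-24))*(68823/191) = -16/17*68823/191 = -1101168/3247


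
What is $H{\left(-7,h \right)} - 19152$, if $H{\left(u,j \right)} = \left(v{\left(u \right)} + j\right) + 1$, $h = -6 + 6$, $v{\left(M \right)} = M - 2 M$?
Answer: $-19144$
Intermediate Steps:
$v{\left(M \right)} = - M$
$h = 0$
$H{\left(u,j \right)} = 1 + j - u$ ($H{\left(u,j \right)} = \left(- u + j\right) + 1 = \left(j - u\right) + 1 = 1 + j - u$)
$H{\left(-7,h \right)} - 19152 = \left(1 + 0 - -7\right) - 19152 = \left(1 + 0 + 7\right) - 19152 = 8 - 19152 = -19144$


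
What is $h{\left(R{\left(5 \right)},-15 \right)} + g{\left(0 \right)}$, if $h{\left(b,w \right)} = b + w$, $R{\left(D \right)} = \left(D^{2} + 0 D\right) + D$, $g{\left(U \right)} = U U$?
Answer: $15$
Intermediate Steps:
$g{\left(U \right)} = U^{2}$
$R{\left(D \right)} = D + D^{2}$ ($R{\left(D \right)} = \left(D^{2} + 0\right) + D = D^{2} + D = D + D^{2}$)
$h{\left(R{\left(5 \right)},-15 \right)} + g{\left(0 \right)} = \left(5 \left(1 + 5\right) - 15\right) + 0^{2} = \left(5 \cdot 6 - 15\right) + 0 = \left(30 - 15\right) + 0 = 15 + 0 = 15$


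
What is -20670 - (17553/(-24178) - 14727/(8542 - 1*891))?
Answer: -546166818693/26426554 ≈ -20667.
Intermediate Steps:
-20670 - (17553/(-24178) - 14727/(8542 - 1*891)) = -20670 - (17553*(-1/24178) - 14727/(8542 - 891)) = -20670 - (-17553/24178 - 14727/7651) = -20670 - 1*(-70052487/26426554) = -20670 + 70052487/26426554 = -546166818693/26426554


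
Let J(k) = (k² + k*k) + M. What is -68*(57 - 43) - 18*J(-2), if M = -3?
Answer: -1042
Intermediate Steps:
J(k) = -3 + 2*k² (J(k) = (k² + k*k) - 3 = (k² + k²) - 3 = 2*k² - 3 = -3 + 2*k²)
-68*(57 - 43) - 18*J(-2) = -68*(57 - 43) - 18*(-3 + 2*(-2)²) = -68*14 - 18*(-3 + 2*4) = -952 - 18*(-3 + 8) = -952 - 18*5 = -952 - 90 = -1042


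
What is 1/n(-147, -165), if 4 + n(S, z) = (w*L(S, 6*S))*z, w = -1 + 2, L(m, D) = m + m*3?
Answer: 1/97016 ≈ 1.0308e-5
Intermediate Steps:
L(m, D) = 4*m (L(m, D) = m + 3*m = 4*m)
w = 1
n(S, z) = -4 + 4*S*z (n(S, z) = -4 + (1*(4*S))*z = -4 + (4*S)*z = -4 + 4*S*z)
1/n(-147, -165) = 1/(-4 + 4*(-147)*(-165)) = 1/(-4 + 97020) = 1/97016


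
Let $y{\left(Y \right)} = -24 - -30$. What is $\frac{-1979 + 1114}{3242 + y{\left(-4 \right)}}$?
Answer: $- \frac{865}{3248} \approx -0.26632$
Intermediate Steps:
$y{\left(Y \right)} = 6$ ($y{\left(Y \right)} = -24 + 30 = 6$)
$\frac{-1979 + 1114}{3242 + y{\left(-4 \right)}} = \frac{-1979 + 1114}{3242 + 6} = - \frac{865}{3248}$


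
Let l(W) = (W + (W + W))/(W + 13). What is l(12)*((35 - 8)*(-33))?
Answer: -32076/25 ≈ -1283.0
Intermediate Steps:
l(W) = 3*W/(13 + W) (l(W) = (W + 2*W)/(13 + W) = (3*W)/(13 + W) = 3*W/(13 + W))
l(12)*((35 - 8)*(-33)) = (3*12/(13 + 12))*((35 - 8)*(-33)) = (3*12/25)*(27*(-33)) = (3*12*(1/25))*(-891) = (36/25)*(-891) = -32076/25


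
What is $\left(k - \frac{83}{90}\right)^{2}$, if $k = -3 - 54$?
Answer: $\frac{27175369}{8100} \approx 3355.0$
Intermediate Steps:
$k = -57$
$\left(k - \frac{83}{90}\right)^{2} = \left(-57 - \frac{83}{90}\right)^{2} = \left(- \frac{5213}{90}\right)^{2} = \frac{27175369}{8100}$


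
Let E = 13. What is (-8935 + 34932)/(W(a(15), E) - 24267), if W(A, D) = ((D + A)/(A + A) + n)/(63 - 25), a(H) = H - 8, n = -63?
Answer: -6915202/6455453 ≈ -1.0712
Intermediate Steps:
a(H) = -8 + H
W(A, D) = -63/38 + (A + D)/(76*A) (W(A, D) = ((D + A)/(A + A) - 63)/(63 - 25) = ((A + D)/((2*A)) - 63)/38 = ((A + D)*(1/(2*A)) - 63)*(1/38) = ((A + D)/(2*A) - 63)*(1/38) = (-63 + (A + D)/(2*A))*(1/38) = -63/38 + (A + D)/(76*A))
(-8935 + 34932)/(W(a(15), E) - 24267) = (-8935 + 34932)/((13 - 125*(-8 + 15))/(76*(-8 + 15)) - 24267) = 25997/((1/76)*(13 - 125*7)/7 - 24267) = 25997/((1/76)*(1/7)*(13 - 875) - 24267) = 25997/((1/76)*(1/7)*(-862) - 24267) = 25997/(-431/266 - 24267) = 25997/(-6455453/266) = 25997*(-266/6455453) = -6915202/6455453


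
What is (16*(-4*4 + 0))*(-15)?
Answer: 3840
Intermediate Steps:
(16*(-4*4 + 0))*(-15) = (16*(-16 + 0))*(-15) = (16*(-16))*(-15) = -256*(-15) = 3840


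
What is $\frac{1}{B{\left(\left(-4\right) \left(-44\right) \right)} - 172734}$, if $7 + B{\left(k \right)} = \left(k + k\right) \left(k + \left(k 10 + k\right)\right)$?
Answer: $\frac{1}{570683} \approx 1.7523 \cdot 10^{-6}$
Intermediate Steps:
$B{\left(k \right)} = -7 + 24 k^{2}$ ($B{\left(k \right)} = -7 + \left(k + k\right) \left(k + \left(k 10 + k\right)\right) = -7 + 2 k \left(k + \left(10 k + k\right)\right) = -7 + 2 k \left(k + 11 k\right) = -7 + 2 k 12 k = -7 + 24 k^{2}$)
$\frac{1}{B{\left(\left(-4\right) \left(-44\right) \right)} - 172734} = \frac{1}{\left(-7 + 24 \left(\left(-4\right) \left(-44\right)\right)^{2}\right) - 172734} = \frac{1}{\left(-7 + 24 \cdot 176^{2}\right) - 172734} = \frac{1}{\left(-7 + 24 \cdot 30976\right) - 172734} = \frac{1}{\left(-7 + 743424\right) - 172734} = \frac{1}{743417 - 172734} = \frac{1}{570683}$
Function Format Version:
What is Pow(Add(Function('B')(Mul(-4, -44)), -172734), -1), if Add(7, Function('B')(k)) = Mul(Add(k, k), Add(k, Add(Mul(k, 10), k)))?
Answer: Rational(1, 570683) ≈ 1.7523e-6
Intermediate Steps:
Function('B')(k) = Add(-7, Mul(24, Pow(k, 2))) (Function('B')(k) = Add(-7, Mul(Add(k, k), Add(k, Add(Mul(k, 10), k)))) = Add(-7, Mul(Mul(2, k), Add(k, Add(Mul(10, k), k)))) = Add(-7, Mul(Mul(2, k), Add(k, Mul(11, k)))) = Add(-7, Mul(Mul(2, k), Mul(12, k))) = Add(-7, Mul(24, Pow(k, 2))))
Pow(Add(Function('B')(Mul(-4, -44)), -172734), -1) = Pow(Add(Add(-7, Mul(24, Pow(Mul(-4, -44), 2))), -172734), -1) = Pow(Add(Add(-7, Mul(24, Pow(176, 2))), -172734), -1) = Pow(Add(Add(-7, Mul(24, 30976)), -172734), -1) = Pow(Add(Add(-7, 743424), -172734), -1) = Pow(Add(743417, -172734), -1) = Pow(570683, -1) = Rational(1, 570683)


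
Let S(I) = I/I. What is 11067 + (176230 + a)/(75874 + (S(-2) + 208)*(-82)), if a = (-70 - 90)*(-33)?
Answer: 325106411/29368 ≈ 11070.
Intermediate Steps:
S(I) = 1
a = 5280 (a = -160*(-33) = 5280)
11067 + (176230 + a)/(75874 + (S(-2) + 208)*(-82)) = 11067 + (176230 + 5280)/(75874 + (1 + 208)*(-82)) = 11067 + 181510/(75874 + 209*(-82)) = 11067 + 181510/(75874 - 17138) = 11067 + 181510/58736 = 11067 + 181510*(1/58736) = 11067 + 90755/29368 = 325106411/29368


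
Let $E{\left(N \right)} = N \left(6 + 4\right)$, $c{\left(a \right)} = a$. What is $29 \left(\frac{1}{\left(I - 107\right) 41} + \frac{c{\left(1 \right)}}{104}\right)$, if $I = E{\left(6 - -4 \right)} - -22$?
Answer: $\frac{20851}{63960} \approx 0.326$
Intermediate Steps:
$E{\left(N \right)} = 10 N$ ($E{\left(N \right)} = N 10 = 10 N$)
$I = 122$ ($I = 10 \left(6 - -4\right) - -22 = 10 \left(6 + 4\right) + 22 = 10 \cdot 10 + 22 = 100 + 22 = 122$)
$29 \left(\frac{1}{\left(I - 107\right) 41} + \frac{c{\left(1 \right)}}{104}\right) = 29 \left(\frac{1}{\left(122 - 107\right) 41} + 1 \cdot \frac{1}{104}\right) = 29 \left(\frac{1}{15} \cdot \frac{1}{41} + 1 \cdot \frac{1}{104}\right) = 29 \left(\frac{1}{15} \cdot \frac{1}{41} + \frac{1}{104}\right) = 29 \left(\frac{1}{615} + \frac{1}{104}\right) = 29 \cdot \frac{719}{63960} = \frac{20851}{63960}$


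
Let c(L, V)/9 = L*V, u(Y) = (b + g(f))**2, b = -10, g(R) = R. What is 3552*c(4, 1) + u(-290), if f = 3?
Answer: 127921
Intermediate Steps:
u(Y) = 49 (u(Y) = (-10 + 3)**2 = (-7)**2 = 49)
c(L, V) = 9*L*V (c(L, V) = 9*(L*V) = 9*L*V)
3552*c(4, 1) + u(-290) = 3552*(9*4*1) + 49 = 3552*36 + 49 = 127872 + 49 = 127921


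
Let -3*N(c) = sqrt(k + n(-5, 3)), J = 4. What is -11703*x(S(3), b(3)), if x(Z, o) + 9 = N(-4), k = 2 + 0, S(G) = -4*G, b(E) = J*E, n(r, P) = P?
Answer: 105327 + 3901*sqrt(5) ≈ 1.1405e+5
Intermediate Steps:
b(E) = 4*E
k = 2
N(c) = -sqrt(5)/3 (N(c) = -sqrt(2 + 3)/3 = -sqrt(5)/3)
x(Z, o) = -9 - sqrt(5)/3
-11703*x(S(3), b(3)) = -11703*(-9 - sqrt(5)/3) = 105327 + 3901*sqrt(5)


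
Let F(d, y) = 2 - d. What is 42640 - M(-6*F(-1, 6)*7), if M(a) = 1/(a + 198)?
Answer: 3070079/72 ≈ 42640.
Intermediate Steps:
M(a) = 1/(198 + a)
42640 - M(-6*F(-1, 6)*7) = 42640 - 1/(198 - 6*(2 - 1*(-1))*7) = 42640 - 1/(198 - 6*(2 + 1)*7) = 42640 - 1/(198 - 6*3*7) = 42640 - 1/(198 - 18*7) = 42640 - 1/(198 - 126) = 42640 - 1/72 = 3070079/72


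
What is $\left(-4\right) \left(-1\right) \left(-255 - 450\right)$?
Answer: $-2820$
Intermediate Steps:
$\left(-4\right) \left(-1\right) \left(-255 - 450\right) = 4 \left(-705\right) = -2820$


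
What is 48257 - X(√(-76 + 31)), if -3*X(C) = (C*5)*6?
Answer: 48257 + 30*I*√5 ≈ 48257.0 + 67.082*I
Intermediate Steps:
X(C) = -10*C (X(C) = -C*5*6/3 = -5*C*6/3 = -10*C)
48257 - X(√(-76 + 31)) = 48257 - (-10)*√(-76 + 31) = 48257 - (-10)*√(-45) = 48257 - (-10)*3*I*√5 = 48257 - (-30)*I*√5 = 48257 + 30*I*√5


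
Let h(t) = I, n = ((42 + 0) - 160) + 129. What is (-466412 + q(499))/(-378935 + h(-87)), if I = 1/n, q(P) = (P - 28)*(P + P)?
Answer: -20053/2084142 ≈ -0.0096217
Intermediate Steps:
q(P) = 2*P*(-28 + P) (q(P) = (-28 + P)*(2*P) = 2*P*(-28 + P))
n = 11 (n = (42 - 160) + 129 = -118 + 129 = 11)
I = 1/11 ≈ 0.090909
h(t) = 1/11
(-466412 + q(499))/(-378935 + h(-87)) = (-466412 + 2*499*(-28 + 499))/(-378935 + 1/11) = (-466412 + 2*499*471)/(-4168284/11) = (-466412 + 470058)*(-11/4168284) = 3646*(-11/4168284) = -20053/2084142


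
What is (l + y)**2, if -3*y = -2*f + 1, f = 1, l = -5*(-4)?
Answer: 3721/9 ≈ 413.44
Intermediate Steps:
l = 20
y = 1/3 (y = -(-2*1 + 1)/3 = -(-2 + 1)/3 = -1/3*(-1) = 1/3 ≈ 0.33333)
(l + y)**2 = (20 + 1/3)**2 = (61/3)**2 = 3721/9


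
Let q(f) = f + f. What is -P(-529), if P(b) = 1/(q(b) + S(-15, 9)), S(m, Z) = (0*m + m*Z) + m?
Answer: 1/1208 ≈ 0.00082781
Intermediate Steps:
S(m, Z) = m + Z*m (S(m, Z) = (0 + Z*m) + m = Z*m + m = m + Z*m)
q(f) = 2*f
P(b) = 1/(-150 + 2*b) (P(b) = 1/(2*b - 15*(1 + 9)) = 1/(2*b - 15*10) = 1/(2*b - 150) = 1/(-150 + 2*b))
-P(-529) = -1/(2*(-75 - 529)) = -1/(2*(-604)) = -(-1)/(2*604) = -1*(-1/1208) = 1/1208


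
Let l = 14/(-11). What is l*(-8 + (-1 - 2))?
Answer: 14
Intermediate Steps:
l = -14/11 (l = 14*(-1/11) = -14/11 ≈ -1.2727)
l*(-8 + (-1 - 2)) = -14*(-8 + (-1 - 2))/11 = -14*(-8 - 3)/11 = -14/11*(-11) = 14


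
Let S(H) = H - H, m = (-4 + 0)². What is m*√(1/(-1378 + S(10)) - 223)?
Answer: 8*I*√423452510/689 ≈ 238.93*I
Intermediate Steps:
m = 16 (m = (-4)² = 16)
S(H) = 0
m*√(1/(-1378 + S(10)) - 223) = 16*√(1/(-1378 + 0) - 223) = 16*√(1/(-1378) - 223) = 16*√(-1/1378 - 223) = 16*√(-307295/1378) = 16*(I*√423452510/1378) = 8*I*√423452510/689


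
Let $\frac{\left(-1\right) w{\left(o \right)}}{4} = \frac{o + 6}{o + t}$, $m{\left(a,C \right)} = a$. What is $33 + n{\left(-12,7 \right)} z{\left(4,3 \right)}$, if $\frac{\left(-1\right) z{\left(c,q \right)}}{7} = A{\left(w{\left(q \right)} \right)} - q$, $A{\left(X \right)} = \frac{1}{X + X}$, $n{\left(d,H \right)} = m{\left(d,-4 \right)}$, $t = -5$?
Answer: $- \frac{650}{3} \approx -216.67$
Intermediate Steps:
$n{\left(d,H \right)} = d$
$w{\left(o \right)} = - \frac{4 \left(6 + o\right)}{-5 + o}$ ($w{\left(o \right)} = - 4 \frac{o + 6}{o - 5} = - 4 \frac{6 + o}{-5 + o} = - \frac{4 \left(6 + o\right)}{-5 + o}$)
$A{\left(X \right)} = \frac{1}{2 X}$
$z{\left(c,q \right)} = 7 q - \frac{7 \left(-5 + q\right)}{8 \left(-6 - q\right)}$ ($z{\left(c,q \right)} = - 7 \left(\frac{1}{2 \frac{4 \left(-6 - q\right)}{-5 + q}} - q\right) = - 7 \left(\frac{\frac{1}{4} \frac{1}{-6 - q} \left(-5 + q\right)}{2} - q\right) = - 7 \left(\frac{-5 + q}{8 \left(-6 - q\right)} - q\right) = - 7 \left(- q + \frac{-5 + q}{8 \left(-6 - q\right)}\right) = 7 q - \frac{7 \left(-5 + q\right)}{8 \left(-6 - q\right)}$)
$33 + n{\left(-12,7 \right)} z{\left(4,3 \right)} = 33 - 12 \frac{7 \left(-5 + 8 \cdot 3^{2} + 49 \cdot 3\right)}{8 \left(6 + 3\right)} = 33 - 12 \frac{7 \left(-5 + 8 \cdot 9 + 147\right)}{8 \cdot 9} = 33 - 12 \cdot \frac{7}{8} \cdot \frac{1}{9} \left(-5 + 72 + 147\right) = 33 - 12 \cdot \frac{7}{8} \cdot \frac{1}{9} \cdot 214 = 33 - \frac{749}{3} = - \frac{650}{3}$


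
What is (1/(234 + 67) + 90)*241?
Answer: 6528931/301 ≈ 21691.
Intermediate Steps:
(1/(234 + 67) + 90)*241 = (1/301 + 90)*241 = (27091/301)*241 = 6528931/301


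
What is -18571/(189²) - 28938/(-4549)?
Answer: 19371731/3316221 ≈ 5.8415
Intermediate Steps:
-18571/(189²) - 28938/(-4549) = -18571/35721 - 28938*(-1/4549) = -18571*1/35721 + 28938/4549 = -379/729 + 28938/4549 = 19371731/3316221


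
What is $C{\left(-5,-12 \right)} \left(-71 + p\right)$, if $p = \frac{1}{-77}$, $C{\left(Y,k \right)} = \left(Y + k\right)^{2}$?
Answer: $- \frac{1580252}{77} \approx -20523.0$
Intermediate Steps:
$p = - \frac{1}{77} \approx -0.012987$
$C{\left(-5,-12 \right)} \left(-71 + p\right) = \left(-5 - 12\right)^{2} \left(-71 - \frac{1}{77}\right) = \left(-17\right)^{2} \left(- \frac{5468}{77}\right) = 289 \left(- \frac{5468}{77}\right) = - \frac{1580252}{77}$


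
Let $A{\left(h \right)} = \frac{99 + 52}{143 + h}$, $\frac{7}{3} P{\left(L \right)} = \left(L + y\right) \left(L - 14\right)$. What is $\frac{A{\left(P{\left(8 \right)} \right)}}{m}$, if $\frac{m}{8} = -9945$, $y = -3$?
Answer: $- \frac{1057}{72479160} \approx -1.4584 \cdot 10^{-5}$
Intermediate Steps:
$P{\left(L \right)} = \frac{3 \left(-14 + L\right) \left(-3 + L\right)}{7}$ ($P{\left(L \right)} = \frac{3 \left(L - 3\right) \left(L - 14\right)}{7} = \frac{3 \left(-3 + L\right) \left(-14 + L\right)}{7} = \frac{3 \left(-14 + L\right) \left(-3 + L\right)}{7}$)
$A{\left(h \right)} = \frac{151}{143 + h}$
$m = -79560$ ($m = 8 \left(-9945\right) = -79560$)
$\frac{A{\left(P{\left(8 \right)} \right)}}{m} = \frac{151 \frac{1}{143 + \left(18 - \frac{408}{7} + \frac{3 \cdot 8^{2}}{7}\right)}}{-79560} = \frac{151}{143 + \left(18 - \frac{408}{7} + \frac{3}{7} \cdot 64\right)} \left(- \frac{1}{79560}\right) = \frac{151}{143 + \left(18 - \frac{408}{7} + \frac{192}{7}\right)} \left(- \frac{1}{79560}\right) = \frac{151}{143 - \frac{90}{7}} \left(- \frac{1}{79560}\right) = \frac{151}{\frac{911}{7}} \left(- \frac{1}{79560}\right) = 151 \cdot \frac{7}{911} \left(- \frac{1}{79560}\right) = \frac{1057}{911} \left(- \frac{1}{79560}\right) = - \frac{1057}{72479160}$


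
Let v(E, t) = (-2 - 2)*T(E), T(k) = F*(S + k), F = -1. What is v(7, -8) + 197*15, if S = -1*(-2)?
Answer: 2991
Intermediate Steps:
S = 2
T(k) = -2 - k (T(k) = -(2 + k) = -2 - k)
v(E, t) = 8 + 4*E (v(E, t) = (-2 - 2)*(-2 - E) = -4*(-2 - E) = 8 + 4*E)
v(7, -8) + 197*15 = (8 + 4*7) + 197*15 = (8 + 28) + 2955 = 36 + 2955 = 2991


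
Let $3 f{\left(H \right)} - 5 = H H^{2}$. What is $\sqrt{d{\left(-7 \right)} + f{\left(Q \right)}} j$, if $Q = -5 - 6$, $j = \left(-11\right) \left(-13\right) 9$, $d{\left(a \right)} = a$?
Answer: $1287 i \sqrt{449} \approx 27271.0 i$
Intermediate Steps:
$j = 1287$ ($j = 143 \cdot 9 = 1287$)
$Q = -11$ ($Q = -5 - 6 = -11$)
$f{\left(H \right)} = \frac{5}{3} + \frac{H^{3}}{3}$ ($f{\left(H \right)} = \frac{5}{3} + \frac{H H^{2}}{3} = \frac{5}{3} + \frac{H^{3}}{3}$)
$\sqrt{d{\left(-7 \right)} + f{\left(Q \right)}} j = \sqrt{-7 + \left(\frac{5}{3} + \frac{\left(-11\right)^{3}}{3}\right)} 1287 = \sqrt{-7 + \left(\frac{5}{3} + \frac{1}{3} \left(-1331\right)\right)} 1287 = \sqrt{-7 + \left(\frac{5}{3} - \frac{1331}{3}\right)} 1287 = \sqrt{-7 - 442} \cdot 1287 = \sqrt{-449} \cdot 1287 = i \sqrt{449} \cdot 1287 = 1287 i \sqrt{449}$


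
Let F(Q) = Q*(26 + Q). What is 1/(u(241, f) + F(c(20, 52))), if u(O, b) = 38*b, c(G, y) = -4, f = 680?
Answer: 1/25752 ≈ 3.8832e-5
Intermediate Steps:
1/(u(241, f) + F(c(20, 52))) = 1/(38*680 - 4*(26 - 4)) = 1/(25840 - 4*22) = 1/(25840 - 88) = 1/25752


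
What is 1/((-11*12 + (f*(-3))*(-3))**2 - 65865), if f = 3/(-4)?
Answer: -16/745815 ≈ -2.1453e-5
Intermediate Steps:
f = -3/4 (f = 3*(-1/4) = -3/4 ≈ -0.75000)
1/((-11*12 + (f*(-3))*(-3))**2 - 65865) = 1/((-11*12 - 3/4*(-3)*(-3))**2 - 65865) = 1/((-132 + (9/4)*(-3))**2 - 65865) = 1/((-132 - 27/4)**2 - 65865) = 1/((-555/4)**2 - 65865) = 1/(308025/16 - 65865) = 1/(-745815/16) = -16/745815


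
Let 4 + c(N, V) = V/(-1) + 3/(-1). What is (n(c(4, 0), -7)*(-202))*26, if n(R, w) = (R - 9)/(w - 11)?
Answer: -42016/9 ≈ -4668.4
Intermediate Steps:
c(N, V) = -7 - V (c(N, V) = -4 + (V/(-1) + 3/(-1)) = -4 + (V*(-1) + 3*(-1)) = -4 + (-V - 3) = -4 + (-3 - V) = -7 - V)
n(R, w) = (-9 + R)/(-11 + w)
(n(c(4, 0), -7)*(-202))*26 = (((-9 + (-7 - 1*0))/(-11 - 7))*(-202))*26 = (((-9 + (-7 + 0))/(-18))*(-202))*26 = (-(-9 - 7)/18*(-202))*26 = (-1/18*(-16)*(-202))*26 = ((8/9)*(-202))*26 = -1616/9*26 = -42016/9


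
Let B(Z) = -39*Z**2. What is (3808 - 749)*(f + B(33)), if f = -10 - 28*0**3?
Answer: -129949379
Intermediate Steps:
f = -10 (f = -10 - 28*0 = -10 + 0 = -10)
(3808 - 749)*(f + B(33)) = (3808 - 749)*(-10 - 39*33**2) = 3059*(-10 - 39*1089) = 3059*(-10 - 42471) = 3059*(-42481) = -129949379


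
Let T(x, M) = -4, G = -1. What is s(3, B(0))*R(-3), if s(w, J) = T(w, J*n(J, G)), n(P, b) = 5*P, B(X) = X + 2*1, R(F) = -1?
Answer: 4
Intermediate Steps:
B(X) = 2 + X (B(X) = X + 2 = 2 + X)
s(w, J) = -4
s(3, B(0))*R(-3) = -4*(-1) = 4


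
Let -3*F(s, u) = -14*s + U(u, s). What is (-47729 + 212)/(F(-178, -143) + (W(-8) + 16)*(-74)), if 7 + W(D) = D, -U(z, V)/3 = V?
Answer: 142551/3248 ≈ 43.889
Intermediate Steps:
U(z, V) = -3*V
W(D) = -7 + D
F(s, u) = 17*s/3 (F(s, u) = -(-14*s - 3*s)/3 = -(-17)*s/3 = 17*s/3)
(-47729 + 212)/(F(-178, -143) + (W(-8) + 16)*(-74)) = (-47729 + 212)/((17/3)*(-178) + ((-7 - 8) + 16)*(-74)) = -47517/(-3026/3 + (-15 + 16)*(-74)) = -47517/(-3026/3 + 1*(-74)) = -47517/(-3026/3 - 74) = -47517/(-3248/3) = -47517*(-3/3248) = 142551/3248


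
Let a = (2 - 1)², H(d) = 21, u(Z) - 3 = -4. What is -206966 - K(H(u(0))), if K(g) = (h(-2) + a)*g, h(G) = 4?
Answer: -207071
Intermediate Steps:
u(Z) = -1 (u(Z) = 3 - 4 = -1)
a = 1 (a = 1² = 1)
K(g) = 5*g (K(g) = (4 + 1)*g = 5*g)
-206966 - K(H(u(0))) = -206966 - 5*21 = -206966 - 1*105 = -206966 - 105 = -207071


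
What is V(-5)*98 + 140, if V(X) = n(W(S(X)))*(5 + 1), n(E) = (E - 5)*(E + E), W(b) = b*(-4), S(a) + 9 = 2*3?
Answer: 98924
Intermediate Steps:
S(a) = -3 (S(a) = -9 + 2*3 = -9 + 6 = -3)
W(b) = -4*b
n(E) = 2*E*(-5 + E) (n(E) = (-5 + E)*(2*E) = 2*E*(-5 + E))
V(X) = 1008 (V(X) = (2*(-4*(-3))*(-5 - 4*(-3)))*(5 + 1) = (2*12*(-5 + 12))*6 = (2*12*7)*6 = 168*6 = 1008)
V(-5)*98 + 140 = 1008*98 + 140 = 98784 + 140 = 98924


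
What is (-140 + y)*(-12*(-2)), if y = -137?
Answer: -6648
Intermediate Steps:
(-140 + y)*(-12*(-2)) = (-140 - 137)*(-12*(-2)) = -277*24 = -6648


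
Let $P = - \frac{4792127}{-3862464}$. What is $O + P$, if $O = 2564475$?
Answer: $\frac{9905197158527}{3862464} \approx 2.5645 \cdot 10^{6}$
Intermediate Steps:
$P = \frac{4792127}{3862464}$ ($P = \left(-4792127\right) \left(- \frac{1}{3862464}\right) = \frac{4792127}{3862464} \approx 1.2407$)
$O + P = 2564475 + \frac{4792127}{3862464} = \frac{9905197158527}{3862464}$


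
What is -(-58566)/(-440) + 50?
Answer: -18283/220 ≈ -83.104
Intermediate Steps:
-(-58566)/(-440) + 50 = -(-58566)*(-1)/440 + 50 = -227*129/220 + 50 = -29283/220 + 50 = -18283/220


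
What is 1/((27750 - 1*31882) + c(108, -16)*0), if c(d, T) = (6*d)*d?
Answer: -1/4132 ≈ -0.00024201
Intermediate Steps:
c(d, T) = 6*d**2
1/((27750 - 1*31882) + c(108, -16)*0) = 1/((27750 - 1*31882) + (6*108**2)*0) = 1/((27750 - 31882) + (6*11664)*0) = 1/(-4132 + 69984*0) = 1/(-4132 + 0) = 1/(-4132) = -1/4132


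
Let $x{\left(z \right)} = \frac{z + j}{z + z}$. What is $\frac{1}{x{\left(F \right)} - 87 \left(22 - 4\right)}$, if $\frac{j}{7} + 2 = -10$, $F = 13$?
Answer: $- \frac{26}{40787} \approx -0.00063746$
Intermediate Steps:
$j = -84$ ($j = -14 + 7 \left(-10\right) = -14 - 70 = -84$)
$x{\left(z \right)} = \frac{-84 + z}{2 z}$ ($x{\left(z \right)} = \frac{z - 84}{z + z} = \frac{-84 + z}{2 z}$)
$\frac{1}{x{\left(F \right)} - 87 \left(22 - 4\right)} = \frac{1}{\frac{-84 + 13}{2 \cdot 13} - 87 \left(22 - 4\right)} = \frac{1}{\frac{1}{2} \cdot \frac{1}{13} \left(-71\right) - 1566} = \frac{1}{- \frac{71}{26} - 1566} = \frac{1}{- \frac{40787}{26}} = - \frac{26}{40787}$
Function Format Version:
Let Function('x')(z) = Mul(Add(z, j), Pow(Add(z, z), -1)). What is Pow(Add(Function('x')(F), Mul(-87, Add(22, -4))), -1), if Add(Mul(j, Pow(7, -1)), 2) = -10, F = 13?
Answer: Rational(-26, 40787) ≈ -0.00063746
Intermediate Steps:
j = -84 (j = Add(-14, Mul(7, -10)) = Add(-14, -70) = -84)
Function('x')(z) = Mul(Rational(1, 2), Pow(z, -1), Add(-84, z)) (Function('x')(z) = Mul(Add(z, -84), Pow(Add(z, z), -1)) = Mul(Add(-84, z), Pow(Mul(2, z), -1)) = Mul(Add(-84, z), Mul(Rational(1, 2), Pow(z, -1))) = Mul(Rational(1, 2), Pow(z, -1), Add(-84, z)))
Pow(Add(Function('x')(F), Mul(-87, Add(22, -4))), -1) = Pow(Add(Mul(Rational(1, 2), Pow(13, -1), Add(-84, 13)), Mul(-87, Add(22, -4))), -1) = Pow(Add(Mul(Rational(1, 2), Rational(1, 13), -71), Mul(-87, 18)), -1) = Pow(Add(Rational(-71, 26), -1566), -1) = Pow(Rational(-40787, 26), -1) = Rational(-26, 40787)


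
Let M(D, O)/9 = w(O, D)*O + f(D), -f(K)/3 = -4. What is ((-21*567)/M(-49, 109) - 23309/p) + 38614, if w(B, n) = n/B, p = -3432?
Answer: 34327015/888 ≈ 38657.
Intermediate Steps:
f(K) = 12 (f(K) = -3*(-4) = 12)
M(D, O) = 108 + 9*D (M(D, O) = 9*((D/O)*O + 12) = 9*(D + 12) = 9*(12 + D) = 108 + 9*D)
((-21*567)/M(-49, 109) - 23309/p) + 38614 = ((-21*567)/(108 + 9*(-49)) - 23309/(-3432)) + 38614 = (-11907/(108 - 441) - 23309*(-1/3432)) + 38614 = (-11907/(-333) + 163/24) + 38614 = (-11907*(-1/333) + 163/24) + 38614 = (1323/37 + 163/24) + 38614 = 37783/888 + 38614 = 34327015/888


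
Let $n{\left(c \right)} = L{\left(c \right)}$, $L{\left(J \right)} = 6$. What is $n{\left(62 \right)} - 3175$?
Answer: $-3169$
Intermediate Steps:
$n{\left(c \right)} = 6$
$n{\left(62 \right)} - 3175 = 6 - 3175 = -3169$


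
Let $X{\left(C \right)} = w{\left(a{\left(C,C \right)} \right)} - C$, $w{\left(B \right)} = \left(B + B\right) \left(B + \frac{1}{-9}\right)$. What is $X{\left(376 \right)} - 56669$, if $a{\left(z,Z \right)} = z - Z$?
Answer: $-57045$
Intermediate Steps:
$w{\left(B \right)} = 2 B \left(- \frac{1}{9} + B\right)$ ($w{\left(B \right)} = 2 B \left(B - \frac{1}{9}\right) = 2 B \left(- \frac{1}{9} + B\right)$)
$X{\left(C \right)} = - C$ ($X{\left(C \right)} = \frac{2 \left(C - C\right) \left(-1 + 9 \left(C - C\right)\right)}{9} - C = \frac{2}{9} \cdot 0 \left(-1 + 9 \cdot 0\right) - C = \frac{2}{9} \cdot 0 \left(-1 + 0\right) - C = \frac{2}{9} \cdot 0 \left(-1\right) - C = 0 - C = - C$)
$X{\left(376 \right)} - 56669 = \left(-1\right) 376 - 56669 = -376 - 56669 = -57045$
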